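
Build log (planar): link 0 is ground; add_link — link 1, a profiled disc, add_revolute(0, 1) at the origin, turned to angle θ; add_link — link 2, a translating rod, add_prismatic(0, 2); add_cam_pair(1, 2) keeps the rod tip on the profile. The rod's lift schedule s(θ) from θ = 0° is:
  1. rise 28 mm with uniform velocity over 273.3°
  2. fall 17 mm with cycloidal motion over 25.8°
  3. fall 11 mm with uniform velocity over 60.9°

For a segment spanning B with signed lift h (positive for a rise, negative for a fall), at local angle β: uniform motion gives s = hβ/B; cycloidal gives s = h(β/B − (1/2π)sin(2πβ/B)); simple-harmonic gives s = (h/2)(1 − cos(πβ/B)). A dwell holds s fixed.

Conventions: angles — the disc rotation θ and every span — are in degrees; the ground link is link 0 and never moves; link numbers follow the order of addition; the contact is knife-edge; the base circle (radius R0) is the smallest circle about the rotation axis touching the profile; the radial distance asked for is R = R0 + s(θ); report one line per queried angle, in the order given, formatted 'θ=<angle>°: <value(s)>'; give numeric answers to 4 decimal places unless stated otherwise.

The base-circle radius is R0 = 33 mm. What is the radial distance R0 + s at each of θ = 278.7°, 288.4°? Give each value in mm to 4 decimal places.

seg 1 [0°–273.3°] uniform, h=28: full span → s += 28 → s = 28.0000
seg 2 [273.3°–299.1°] cycloidal, h=-17: θ=278.7° here. β=5.4, B=25.8. -17·(0.2093 − sin(2π·0.2093)/(2π)) = -0.9405 → s = 27.0595
seg 2 [273.3°–299.1°] cycloidal, h=-17: θ=288.4° here. β=15.1, B=25.8. -17·(0.5853 − sin(2π·0.5853)/(2π)) = -11.3309 → s = 16.6691
θ=278.7°: R = R0 + s = 33 + 27.0595 = 60.0595
θ=288.4°: R = R0 + s = 33 + 16.6691 = 49.6691

θ=278.7°: 60.0595
θ=288.4°: 49.6691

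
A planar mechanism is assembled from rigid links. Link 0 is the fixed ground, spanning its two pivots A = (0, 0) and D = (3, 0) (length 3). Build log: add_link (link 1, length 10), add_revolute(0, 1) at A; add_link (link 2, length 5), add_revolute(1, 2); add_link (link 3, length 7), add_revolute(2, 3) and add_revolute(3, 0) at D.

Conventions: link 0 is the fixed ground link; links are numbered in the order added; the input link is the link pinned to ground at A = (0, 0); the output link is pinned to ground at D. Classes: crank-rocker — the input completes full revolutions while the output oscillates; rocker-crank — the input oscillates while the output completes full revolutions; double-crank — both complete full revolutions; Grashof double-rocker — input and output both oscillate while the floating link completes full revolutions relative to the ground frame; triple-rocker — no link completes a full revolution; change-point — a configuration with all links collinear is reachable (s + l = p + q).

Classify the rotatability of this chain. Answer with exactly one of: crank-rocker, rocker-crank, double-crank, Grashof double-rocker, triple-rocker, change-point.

lengths: ground=3, input=10, coupler=5, output=7
sorted: s=3 (shortest), l=10 (longest), p+q=12
s + l = 13 vs p + q = 12
s + l > p + q → non-Grashof → no link fully rotates → triple-rocker

triple-rocker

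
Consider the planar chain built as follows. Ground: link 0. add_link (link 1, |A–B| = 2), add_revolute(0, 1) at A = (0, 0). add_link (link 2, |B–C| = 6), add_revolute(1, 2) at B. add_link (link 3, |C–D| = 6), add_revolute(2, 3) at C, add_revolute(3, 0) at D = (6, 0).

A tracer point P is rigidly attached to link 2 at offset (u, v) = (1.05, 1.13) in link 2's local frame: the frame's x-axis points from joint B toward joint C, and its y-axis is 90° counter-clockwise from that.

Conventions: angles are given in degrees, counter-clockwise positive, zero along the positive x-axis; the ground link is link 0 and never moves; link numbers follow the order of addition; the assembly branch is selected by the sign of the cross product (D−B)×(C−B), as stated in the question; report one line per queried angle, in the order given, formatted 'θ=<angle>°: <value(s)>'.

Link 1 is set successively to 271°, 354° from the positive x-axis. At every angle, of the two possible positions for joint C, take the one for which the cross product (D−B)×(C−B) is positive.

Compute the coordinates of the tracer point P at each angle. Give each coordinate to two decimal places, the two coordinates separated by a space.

A=(0,0), D=(6.00,0)
θ=271°: B = A + 2.00·(cos271°, sin271°) = (0.0349, -1.9997)
θ=271°: |BD| = 6.2914
θ=271°: circle(B,6.00) ∩ circle(D,6.00): a=3.1457, h=5.1093
θ=271°:   candidates: C₊=(1.3935,3.8445) cross=32.144; C₋=(4.6414,-5.8442) cross=-32.144
θ=271°:   branch + wants cross > 0 → take C=(1.3935,3.8445) (cross=32.144)
θ=271°: ex = (C−B)/|BC| = (0.2264,0.9740); ey = (-0.9740,0.2264)
θ=271°: P = B + 1.05·ex + 1.13·ey = (-0.8280,-0.7211)
θ=354°: B = A + 2.00·(cos354°, sin354°) = (1.9890, -0.2091)
θ=354°: |BD| = 4.0164
θ=354°: circle(B,6.00) ∩ circle(D,6.00): a=2.0082, h=5.6539
θ=354°:   candidates: C₊=(3.7002,5.5418) cross=22.709; C₋=(4.2888,-5.7508) cross=-22.709
θ=354°:   branch + wants cross > 0 → take C=(3.7002,5.5418) (cross=22.709)
θ=354°: ex = (C−B)/|BC| = (0.2852,0.9585); ey = (-0.9585,0.2852)
θ=354°: P = B + 1.05·ex + 1.13·ey = (1.2054,1.1196)

θ=271°: -0.83 -0.72
θ=354°: 1.21 1.12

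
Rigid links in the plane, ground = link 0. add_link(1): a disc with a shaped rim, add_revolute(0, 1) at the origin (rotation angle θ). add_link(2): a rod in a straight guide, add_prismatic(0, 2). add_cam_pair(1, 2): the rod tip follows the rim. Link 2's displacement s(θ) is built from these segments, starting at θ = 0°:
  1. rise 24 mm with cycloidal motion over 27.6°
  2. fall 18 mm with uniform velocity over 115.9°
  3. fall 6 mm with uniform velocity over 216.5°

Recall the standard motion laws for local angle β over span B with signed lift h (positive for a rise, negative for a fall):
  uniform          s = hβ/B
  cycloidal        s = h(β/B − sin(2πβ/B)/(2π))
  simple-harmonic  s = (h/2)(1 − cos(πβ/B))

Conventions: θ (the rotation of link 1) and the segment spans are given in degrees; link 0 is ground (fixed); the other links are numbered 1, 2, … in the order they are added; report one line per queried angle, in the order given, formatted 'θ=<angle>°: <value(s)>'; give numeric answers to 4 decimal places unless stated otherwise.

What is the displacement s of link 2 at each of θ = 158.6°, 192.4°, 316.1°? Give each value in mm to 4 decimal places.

segment 1 (0° to 27.6°, cycloidal, h = 24) is passed completely: s = 0.0000 + (24) = 24.0000
segment 2 (27.6° to 143.5°, uniform, h = -18) is passed completely: s = 24.0000 + (-18) = 6.0000
θ = 158.6° falls in segment 3 (143.5° to 360°, uniform, h = -6): β = 158.6 − 143.5 = 15.1°, B = 216.5°; Δs = -6·15.1/216.5 = -0.4185; s = 6.0000 − 0.4185 = 5.5815
θ = 192.4° falls in segment 3 (143.5° to 360°, uniform, h = -6): β = 192.4 − 143.5 = 48.9°, B = 216.5°; Δs = -6·48.9/216.5 = -1.3552; s = 6.0000 − 1.3552 = 4.6448
θ = 316.1° falls in segment 3 (143.5° to 360°, uniform, h = -6): β = 316.1 − 143.5 = 172.6°, B = 216.5°; Δs = -6·172.6/216.5 = -4.7834; s = 6.0000 − 4.7834 = 1.2166

θ=158.6°: 5.5815
θ=192.4°: 4.6448
θ=316.1°: 1.2166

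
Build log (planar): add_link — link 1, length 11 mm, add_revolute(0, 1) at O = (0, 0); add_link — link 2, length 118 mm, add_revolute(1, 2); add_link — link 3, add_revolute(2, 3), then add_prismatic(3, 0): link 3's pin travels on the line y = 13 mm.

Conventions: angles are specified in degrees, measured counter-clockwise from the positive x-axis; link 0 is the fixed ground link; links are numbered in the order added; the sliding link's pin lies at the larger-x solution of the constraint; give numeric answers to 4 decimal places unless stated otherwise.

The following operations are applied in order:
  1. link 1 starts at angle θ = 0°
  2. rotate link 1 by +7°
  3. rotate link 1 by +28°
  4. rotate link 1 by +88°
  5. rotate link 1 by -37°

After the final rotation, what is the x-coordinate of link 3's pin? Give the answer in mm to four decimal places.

geometry: r = 11 mm, L = 118 mm, e = 13 mm; θ starts at 0°
rotate link 1 by +7°: θ ← 0° +7° = 7°
rotate link 1 by +28°: θ ← 7° +28° = 35°
rotate link 1 by +88°: θ ← 35° +88° = 123°
rotate link 1 by -37°: θ ← 123° -37° = 86°
crank pin P = (r cos θ, r sin θ) = (0.767321, 10.973205)
h = r sin θ − e = 10.973205 − 13 = -2.026795
x = r cos θ + √(L² − h²) = 0.767321 + 117.982592 = 118.749914

118.7499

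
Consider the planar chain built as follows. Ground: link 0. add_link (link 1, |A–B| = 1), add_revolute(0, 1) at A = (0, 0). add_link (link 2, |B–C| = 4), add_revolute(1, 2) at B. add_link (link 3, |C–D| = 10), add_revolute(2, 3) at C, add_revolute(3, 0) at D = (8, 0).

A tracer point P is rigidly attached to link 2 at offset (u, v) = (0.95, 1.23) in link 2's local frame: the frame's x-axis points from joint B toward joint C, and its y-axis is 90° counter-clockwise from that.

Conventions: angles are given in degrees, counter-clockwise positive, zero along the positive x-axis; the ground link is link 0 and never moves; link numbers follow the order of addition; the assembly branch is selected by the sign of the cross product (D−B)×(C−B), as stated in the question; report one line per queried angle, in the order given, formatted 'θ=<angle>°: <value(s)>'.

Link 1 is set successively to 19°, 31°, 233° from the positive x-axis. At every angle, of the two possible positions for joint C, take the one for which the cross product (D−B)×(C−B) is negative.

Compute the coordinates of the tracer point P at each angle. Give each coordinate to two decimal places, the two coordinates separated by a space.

A=(0,0), D=(8.00,0)
θ=19°: B = A + 1.00·(cos19°, sin19°) = (0.9455, 0.3256)
θ=19°: |BD| = 7.0620
θ=19°: circle(B,4.00) ∩ circle(D,10.00): a=-2.4163, h=3.1877
θ=19°:   candidates: C₊=(-1.3213,3.6213) cross=22.511; C₋=(-1.6152,-2.7473) cross=-22.511
θ=19°:   branch - wants cross < 0 → take C=(-1.6152,-2.7473) (cross=-22.511)
θ=19°: ex = (C−B)/|BC| = (-0.6402,-0.7682); ey = (0.7682,-0.6402)
θ=19°: P = B + 0.95·ex + 1.23·ey = (1.2823,-1.1917)
θ=31°: B = A + 1.00·(cos31°, sin31°) = (0.8572, 0.5150)
θ=31°: |BD| = 7.1614
θ=31°: circle(B,4.00) ∩ circle(D,10.00): a=-2.2841, h=3.2837
θ=31°:   candidates: C₊=(-1.1849,3.9545) cross=23.516; C₋=(-1.6572,-2.5959) cross=-23.516
θ=31°:   branch - wants cross < 0 → take C=(-1.6572,-2.5959) (cross=-23.516)
θ=31°: ex = (C−B)/|BC| = (-0.6286,-0.7777); ey = (0.7777,-0.6286)
θ=31°: P = B + 0.95·ex + 1.23·ey = (1.2166,-0.9970)
θ=233°: B = A + 1.00·(cos233°, sin233°) = (-0.6018, -0.7986)
θ=233°: |BD| = 8.6388
θ=233°: circle(B,4.00) ∩ circle(D,10.00): a=-0.5424, h=3.9631
θ=233°:   candidates: C₊=(-1.5082,3.0973) cross=34.236; C₋=(-0.7755,-4.7949) cross=-34.236
θ=233°:   branch - wants cross < 0 → take C=(-0.7755,-4.7949) (cross=-34.236)
θ=233°: ex = (C−B)/|BC| = (-0.0434,-0.9991); ey = (0.9991,-0.0434)
θ=233°: P = B + 0.95·ex + 1.23·ey = (0.5858,-1.8011)

θ=19°: 1.28 -1.19
θ=31°: 1.22 -1.00
θ=233°: 0.59 -1.80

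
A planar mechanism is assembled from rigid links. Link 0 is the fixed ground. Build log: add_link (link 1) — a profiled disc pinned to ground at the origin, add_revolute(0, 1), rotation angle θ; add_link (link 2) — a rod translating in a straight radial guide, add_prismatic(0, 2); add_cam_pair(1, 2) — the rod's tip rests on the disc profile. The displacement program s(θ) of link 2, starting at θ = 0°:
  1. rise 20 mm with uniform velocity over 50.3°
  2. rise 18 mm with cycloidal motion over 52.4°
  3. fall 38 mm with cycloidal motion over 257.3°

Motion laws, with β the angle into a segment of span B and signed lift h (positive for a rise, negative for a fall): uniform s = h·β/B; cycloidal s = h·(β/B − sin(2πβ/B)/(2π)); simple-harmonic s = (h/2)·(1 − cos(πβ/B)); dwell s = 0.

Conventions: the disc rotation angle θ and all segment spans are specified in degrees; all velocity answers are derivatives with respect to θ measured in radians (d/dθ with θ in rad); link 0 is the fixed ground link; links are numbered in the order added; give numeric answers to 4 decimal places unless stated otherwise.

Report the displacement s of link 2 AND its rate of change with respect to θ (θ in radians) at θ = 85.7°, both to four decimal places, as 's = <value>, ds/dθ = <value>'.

seg 1 [0°–50.3°] uniform, h=20: full span → s += 20 → s = 20.0000
seg 2 [50.3°–102.7°] cycloidal, h=18: θ=85.7° here. β=35.4, B=52.4. 18·(0.6756 − sin(2π·0.6756)/(2π)) = 14.7175 → s = 34.7175
velocity in seg [50.3°–102.7°] (cycloidal), θ in radians: β = 35.4° = 0.6178 rad, B = 52.4° = 0.9146 rad; ds/dθ = (h/B)(1 − cos(2πβ/B)) = (18/0.9146)(1 − cos(2π·0.6756)) = 28.553946 mm/rad

s = 34.7175, ds/dθ = 28.5539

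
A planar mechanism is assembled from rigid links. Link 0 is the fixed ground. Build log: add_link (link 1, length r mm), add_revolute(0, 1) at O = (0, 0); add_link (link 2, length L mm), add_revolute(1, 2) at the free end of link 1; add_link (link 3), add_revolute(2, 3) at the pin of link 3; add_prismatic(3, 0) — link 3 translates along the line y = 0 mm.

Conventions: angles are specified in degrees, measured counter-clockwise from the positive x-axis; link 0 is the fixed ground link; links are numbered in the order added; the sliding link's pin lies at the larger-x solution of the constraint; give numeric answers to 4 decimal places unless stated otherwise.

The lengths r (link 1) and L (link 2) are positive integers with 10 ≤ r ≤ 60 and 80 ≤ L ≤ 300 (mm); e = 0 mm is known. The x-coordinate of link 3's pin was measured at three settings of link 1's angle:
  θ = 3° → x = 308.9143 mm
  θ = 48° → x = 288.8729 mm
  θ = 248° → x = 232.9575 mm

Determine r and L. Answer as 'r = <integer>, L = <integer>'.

constraint per measurement: (x − r cos θ)² + (r sin θ − e)² = L²
subtracting the θ₁ and θ₂ equations cancels the r² and L² terms:
r = (x₁² − x₂²) / (2[(x₁cos θ₁ + e sin θ₁) − (x₂cos θ₂ + e sin θ₂)]) = 51.9999 → r = 52
L² = (x₁ − r cos θ₁)² + (r sin θ₁ − e)² = 66048.9866 → L = 257.0000 → L = 257
check at θ₃=248°: x = 232.9575 (printed 232.9575) ✓

r = 52, L = 257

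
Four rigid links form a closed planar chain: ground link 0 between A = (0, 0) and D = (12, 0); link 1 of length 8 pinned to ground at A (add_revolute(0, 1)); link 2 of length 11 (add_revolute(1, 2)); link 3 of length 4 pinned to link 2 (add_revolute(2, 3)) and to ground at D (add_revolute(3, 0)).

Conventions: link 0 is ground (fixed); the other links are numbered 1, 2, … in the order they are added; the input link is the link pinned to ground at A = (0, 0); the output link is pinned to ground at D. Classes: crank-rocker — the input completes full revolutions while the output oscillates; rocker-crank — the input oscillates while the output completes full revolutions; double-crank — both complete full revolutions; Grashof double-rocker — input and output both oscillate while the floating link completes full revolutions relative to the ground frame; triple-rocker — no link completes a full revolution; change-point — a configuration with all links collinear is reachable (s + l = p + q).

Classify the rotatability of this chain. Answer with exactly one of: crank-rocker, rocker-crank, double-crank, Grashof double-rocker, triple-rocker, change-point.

lengths: ground=12, input=8, coupler=11, output=4
sorted: s=4 (shortest), l=12 (longest), p+q=19
s + l = 16 vs p + q = 19
s + l < p + q (Grashof) with shortest = output link → rocker-crank

rocker-crank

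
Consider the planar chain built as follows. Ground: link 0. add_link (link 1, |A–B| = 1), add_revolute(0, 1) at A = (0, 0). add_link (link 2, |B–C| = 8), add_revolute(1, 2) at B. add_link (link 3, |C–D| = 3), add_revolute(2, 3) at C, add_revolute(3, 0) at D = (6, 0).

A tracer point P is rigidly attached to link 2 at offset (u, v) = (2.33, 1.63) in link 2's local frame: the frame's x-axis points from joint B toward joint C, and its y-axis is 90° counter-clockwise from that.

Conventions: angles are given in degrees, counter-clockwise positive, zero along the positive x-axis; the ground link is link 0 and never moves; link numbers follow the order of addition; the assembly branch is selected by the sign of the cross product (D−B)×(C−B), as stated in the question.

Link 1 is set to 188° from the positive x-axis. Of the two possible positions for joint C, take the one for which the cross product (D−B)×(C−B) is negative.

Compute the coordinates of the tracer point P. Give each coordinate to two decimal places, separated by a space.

A=(0,0), D=(6.00,0)
B = A + 1.00·(cos188°, sin188°) = (-0.9903, -0.1392)
|BD| = 6.9917
circle(B,8.00) ∩ circle(D,3.00): a=7.4291, h=2.9679
  candidates: C₊=(6.3783,2.9761) cross=20.751; C₋=(6.4964,-2.9586) cross=-20.751
  branch - wants cross < 0 → take C=(6.4964,-2.9586) (cross=-20.751)
ex = (C−B)/|BC| = (0.9358,-0.3524); ey = (0.3524,0.9358)
P = B + 2.33·ex + 1.63·ey = (1.7647,0.5651)

1.76 0.57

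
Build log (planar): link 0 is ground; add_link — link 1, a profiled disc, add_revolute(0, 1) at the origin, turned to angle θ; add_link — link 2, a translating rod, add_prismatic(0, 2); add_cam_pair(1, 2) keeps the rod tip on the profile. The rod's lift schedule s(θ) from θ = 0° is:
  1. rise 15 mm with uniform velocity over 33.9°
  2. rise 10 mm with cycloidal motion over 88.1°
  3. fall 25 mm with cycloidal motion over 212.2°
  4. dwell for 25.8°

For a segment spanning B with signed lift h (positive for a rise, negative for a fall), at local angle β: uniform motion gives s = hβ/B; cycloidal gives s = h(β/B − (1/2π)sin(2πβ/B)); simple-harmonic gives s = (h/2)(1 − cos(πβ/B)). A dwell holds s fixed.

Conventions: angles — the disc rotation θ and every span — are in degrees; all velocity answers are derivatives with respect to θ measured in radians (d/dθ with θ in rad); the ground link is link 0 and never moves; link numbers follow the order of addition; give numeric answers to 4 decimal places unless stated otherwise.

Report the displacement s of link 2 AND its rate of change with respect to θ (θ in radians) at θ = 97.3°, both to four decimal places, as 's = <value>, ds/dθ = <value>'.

seg 1 [0°–33.9°] uniform, h=15: full span → s += 15 → s = 15.0000
seg 2 [33.9°–122°] cycloidal, h=10: θ=97.3° here. β=63.4, B=88.1. 10·(0.7196 − sin(2π·0.7196)/(2π)) = 8.7590 → s = 23.7590
velocity in seg [33.9°–122°] (cycloidal), θ in radians: β = 63.4° = 1.1065 rad, B = 88.1° = 1.5376 rad; ds/dθ = (h/B)(1 − cos(2πβ/B)) = (10/1.5376)(1 − cos(2π·0.7196)) = 7.736703 mm/rad

s = 23.7590, ds/dθ = 7.7367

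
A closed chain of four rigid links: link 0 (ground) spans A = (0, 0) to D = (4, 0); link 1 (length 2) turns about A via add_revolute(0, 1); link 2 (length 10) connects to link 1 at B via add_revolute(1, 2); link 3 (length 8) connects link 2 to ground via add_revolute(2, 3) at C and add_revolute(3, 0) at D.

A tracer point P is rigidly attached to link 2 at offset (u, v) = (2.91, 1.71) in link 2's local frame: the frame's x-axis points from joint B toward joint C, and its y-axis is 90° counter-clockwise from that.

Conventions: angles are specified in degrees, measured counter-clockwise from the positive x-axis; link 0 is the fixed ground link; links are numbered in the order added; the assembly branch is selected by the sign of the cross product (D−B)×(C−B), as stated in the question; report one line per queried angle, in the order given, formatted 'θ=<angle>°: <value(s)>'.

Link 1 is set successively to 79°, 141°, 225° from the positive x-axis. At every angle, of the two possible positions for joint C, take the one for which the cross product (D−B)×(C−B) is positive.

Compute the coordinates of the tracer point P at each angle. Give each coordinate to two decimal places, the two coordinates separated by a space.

A=(0,0), D=(4.00,0)
θ=79°: B = A + 2.00·(cos79°, sin79°) = (0.3816, 1.9633)
θ=79°: |BD| = 4.1167
θ=79°: circle(B,10.00) ∩ circle(D,8.00): a=6.4308, h=7.6580
θ=79°:   candidates: C₊=(9.6861,5.6274) cross=31.526; C₋=(2.3819,-7.8346) cross=-31.526
θ=79°:   branch + wants cross > 0 → take C=(9.6861,5.6274) (cross=31.526)
θ=79°: ex = (C−B)/|BC| = (0.9305,0.3664); ey = (-0.3664,0.9305)
θ=79°: P = B + 2.91·ex + 1.71·ey = (2.4627,4.6206)
θ=141°: B = A + 2.00·(cos141°, sin141°) = (-1.5543, 1.2586)
θ=141°: |BD| = 5.6951
θ=141°: circle(B,10.00) ∩ circle(D,8.00): a=6.0082, h=7.9939
θ=141°:   candidates: C₊=(6.0720,7.7270) cross=45.526; C₋=(2.5386,-7.8654) cross=-45.526
θ=141°:   branch + wants cross > 0 → take C=(6.0720,7.7270) (cross=45.526)
θ=141°: ex = (C−B)/|BC| = (0.7626,0.6468); ey = (-0.6468,0.7626)
θ=141°: P = B + 2.91·ex + 1.71·ey = (-0.4411,4.4450)
θ=225°: B = A + 2.00·(cos225°, sin225°) = (-1.4142, -1.4142)
θ=225°: |BD| = 5.5959
θ=225°: circle(B,10.00) ∩ circle(D,8.00): a=6.0146, h=7.9890
θ=225°:   candidates: C₊=(2.3861,7.8355) cross=44.706; C₋=(6.4242,-7.6239) cross=-44.706
θ=225°:   branch + wants cross > 0 → take C=(2.3861,7.8355) (cross=44.706)
θ=225°: ex = (C−B)/|BC| = (0.3800,0.9250); ey = (-0.9250,0.3800)
θ=225°: P = B + 2.91·ex + 1.71·ey = (-1.8900,1.9273)

θ=79°: 2.46 4.62
θ=141°: -0.44 4.45
θ=225°: -1.89 1.93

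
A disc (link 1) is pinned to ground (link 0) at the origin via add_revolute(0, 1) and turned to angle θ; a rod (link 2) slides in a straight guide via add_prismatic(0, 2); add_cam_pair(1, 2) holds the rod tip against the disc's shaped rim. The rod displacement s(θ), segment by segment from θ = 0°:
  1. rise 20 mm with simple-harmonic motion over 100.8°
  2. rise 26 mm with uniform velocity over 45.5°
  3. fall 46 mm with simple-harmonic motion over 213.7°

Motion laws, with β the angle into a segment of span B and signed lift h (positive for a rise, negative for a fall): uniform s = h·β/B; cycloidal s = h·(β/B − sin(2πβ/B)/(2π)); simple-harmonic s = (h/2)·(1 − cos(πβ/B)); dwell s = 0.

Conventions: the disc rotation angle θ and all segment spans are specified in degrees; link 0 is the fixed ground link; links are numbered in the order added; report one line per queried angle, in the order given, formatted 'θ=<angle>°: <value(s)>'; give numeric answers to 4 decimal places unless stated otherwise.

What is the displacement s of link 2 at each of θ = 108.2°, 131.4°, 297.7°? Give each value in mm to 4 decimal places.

segment 1 (0° to 100.8°, simple-harmonic, h = 20) is passed completely: s = 0.0000 + (20) = 20.0000
θ = 108.2° falls in segment 2 (100.8° to 146.3°, uniform, h = 26): β = 108.2 − 100.8 = 7.4°, B = 45.5°; Δs = 26·7.4/45.5 = 4.2286; s = 20.0000 + 4.2286 = 24.2286
θ = 131.4° falls in segment 2 (100.8° to 146.3°, uniform, h = 26): β = 131.4 − 100.8 = 30.6°, B = 45.5°; Δs = 26·30.6/45.5 = 17.4857; s = 20.0000 + 17.4857 = 37.4857
segment 2 (100.8° to 146.3°, uniform, h = 26) is passed completely: s = 20.0000 + (26) = 46.0000
θ = 297.7° falls in segment 3 (146.3° to 360°, simple-harmonic, h = -46): β = 297.7 − 146.3 = 151.4°, B = 213.7°; Δs = -46/2·(1 − cos(π·0.7085)) = -37.0093; s = 46.0000 − 37.0093 = 8.9907

θ=108.2°: 24.2286
θ=131.4°: 37.4857
θ=297.7°: 8.9907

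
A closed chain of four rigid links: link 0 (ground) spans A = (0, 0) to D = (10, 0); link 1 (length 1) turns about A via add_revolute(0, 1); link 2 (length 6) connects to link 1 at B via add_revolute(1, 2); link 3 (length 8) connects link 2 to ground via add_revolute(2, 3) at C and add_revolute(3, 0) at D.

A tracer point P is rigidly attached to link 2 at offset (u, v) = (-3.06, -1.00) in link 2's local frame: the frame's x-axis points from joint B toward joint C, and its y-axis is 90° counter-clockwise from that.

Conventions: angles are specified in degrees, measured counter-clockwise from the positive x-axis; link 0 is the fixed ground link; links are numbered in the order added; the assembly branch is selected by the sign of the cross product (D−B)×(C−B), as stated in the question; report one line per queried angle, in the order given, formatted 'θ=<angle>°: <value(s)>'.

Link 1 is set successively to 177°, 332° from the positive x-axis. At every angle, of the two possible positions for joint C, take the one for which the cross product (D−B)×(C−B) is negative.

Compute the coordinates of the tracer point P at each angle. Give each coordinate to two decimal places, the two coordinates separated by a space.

A=(0,0), D=(10.00,0)
θ=177°: B = A + 1.00·(cos177°, sin177°) = (-0.9986, 0.0523)
θ=177°: |BD| = 10.9988
θ=177°: circle(B,6.00) ∩ circle(D,8.00): a=4.2265, h=4.2587
θ=177°:   candidates: C₊=(3.2481,4.2909) cross=46.841; C₋=(3.2076,-4.2264) cross=-46.841
θ=177°:   branch - wants cross < 0 → take C=(3.2076,-4.2264) (cross=-46.841)
θ=177°: ex = (C−B)/|BC| = (0.7010,-0.7131); ey = (0.7131,0.7010)
θ=177°: P = B + -3.06·ex + -1.00·ey = (-3.8569,1.5335)
θ=332°: B = A + 1.00·(cos332°, sin332°) = (0.8829, -0.4695)
θ=332°: |BD| = 9.1291
θ=332°: circle(B,6.00) ∩ circle(D,8.00): a=3.0310, h=5.1781
θ=332°:   candidates: C₊=(3.6437,4.8577) cross=47.272; C₋=(4.1762,-5.4849) cross=-47.272
θ=332°:   branch - wants cross < 0 → take C=(4.1762,-5.4849) (cross=-47.272)
θ=332°: ex = (C−B)/|BC| = (0.5489,-0.8359); ey = (0.8359,0.5489)
θ=332°: P = B + -3.06·ex + -1.00·ey = (-1.6325,1.5395)

θ=177°: -3.86 1.53
θ=332°: -1.63 1.54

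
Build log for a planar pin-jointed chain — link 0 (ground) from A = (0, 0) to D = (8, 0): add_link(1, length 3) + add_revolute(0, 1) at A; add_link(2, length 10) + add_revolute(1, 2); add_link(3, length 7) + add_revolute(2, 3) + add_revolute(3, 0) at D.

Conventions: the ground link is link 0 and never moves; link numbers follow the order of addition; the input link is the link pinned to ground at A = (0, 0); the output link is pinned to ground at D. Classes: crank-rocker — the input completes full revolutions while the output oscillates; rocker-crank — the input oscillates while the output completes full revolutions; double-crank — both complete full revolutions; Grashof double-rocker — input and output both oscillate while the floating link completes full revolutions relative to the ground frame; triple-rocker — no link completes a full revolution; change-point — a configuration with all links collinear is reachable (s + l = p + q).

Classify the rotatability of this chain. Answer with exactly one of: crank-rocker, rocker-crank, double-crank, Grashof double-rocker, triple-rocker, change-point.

lengths: ground=8, input=3, coupler=10, output=7
sorted: s=3 (shortest), l=10 (longest), p+q=15
s + l = 13 vs p + q = 15
s + l < p + q (Grashof) with shortest = input link → crank-rocker

crank-rocker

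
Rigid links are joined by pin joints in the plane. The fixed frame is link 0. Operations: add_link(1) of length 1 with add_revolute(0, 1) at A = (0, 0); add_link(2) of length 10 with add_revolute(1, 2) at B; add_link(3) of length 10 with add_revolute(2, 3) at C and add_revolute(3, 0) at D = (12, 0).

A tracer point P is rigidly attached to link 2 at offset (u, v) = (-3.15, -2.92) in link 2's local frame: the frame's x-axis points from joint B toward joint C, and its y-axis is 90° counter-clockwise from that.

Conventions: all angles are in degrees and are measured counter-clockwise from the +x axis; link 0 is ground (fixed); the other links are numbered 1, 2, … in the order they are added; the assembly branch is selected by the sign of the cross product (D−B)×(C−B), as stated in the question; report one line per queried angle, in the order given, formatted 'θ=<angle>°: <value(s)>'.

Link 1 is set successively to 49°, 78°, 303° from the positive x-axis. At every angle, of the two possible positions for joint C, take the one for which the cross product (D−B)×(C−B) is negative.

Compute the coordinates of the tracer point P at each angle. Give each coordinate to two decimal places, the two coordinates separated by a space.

A=(0,0), D=(12.00,0)
θ=49°: B = A + 1.00·(cos49°, sin49°) = (0.6561, 0.7547)
θ=49°: |BD| = 11.3690
θ=49°: circle(B,10.00) ∩ circle(D,10.00): a=5.6845, h=8.2272
θ=49°:   candidates: C₊=(6.8742,8.5864) cross=93.535; C₋=(5.7819,-7.8317) cross=-93.535
θ=49°:   branch - wants cross < 0 → take C=(5.7819,-7.8317) (cross=-93.535)
θ=49°: ex = (C−B)/|BC| = (0.5126,-0.8586); ey = (0.8586,0.5126)
θ=49°: P = B + -3.15·ex + -2.92·ey = (-3.4658,1.9627)
θ=78°: B = A + 1.00·(cos78°, sin78°) = (0.2079, 0.9781)
θ=78°: |BD| = 11.8326
θ=78°: circle(B,10.00) ∩ circle(D,10.00): a=5.9163, h=8.0621
θ=78°:   candidates: C₊=(6.7704,8.5236) cross=95.396; C₋=(5.4375,-7.5454) cross=-95.396
θ=78°:   branch - wants cross < 0 → take C=(5.4375,-7.5454) (cross=-95.396)
θ=78°: ex = (C−B)/|BC| = (0.5230,-0.8524); ey = (0.8524,0.5230)
θ=78°: P = B + -3.15·ex + -2.92·ey = (-3.9283,2.1360)
θ=303°: B = A + 1.00·(cos303°, sin303°) = (0.5446, -0.8387)
θ=303°: |BD| = 11.4860
θ=303°: circle(B,10.00) ∩ circle(D,10.00): a=5.7430, h=8.1864
θ=303°:   candidates: C₊=(5.6746,7.7453) cross=94.030; C₋=(6.8701,-8.5839) cross=-94.030
θ=303°:   branch - wants cross < 0 → take C=(6.8701,-8.5839) (cross=-94.030)
θ=303°: ex = (C−B)/|BC| = (0.6325,-0.7745); ey = (0.7745,0.6325)
θ=303°: P = B + -3.15·ex + -2.92·ey = (-3.7095,-0.2459)

θ=49°: -3.47 1.96
θ=78°: -3.93 2.14
θ=303°: -3.71 -0.25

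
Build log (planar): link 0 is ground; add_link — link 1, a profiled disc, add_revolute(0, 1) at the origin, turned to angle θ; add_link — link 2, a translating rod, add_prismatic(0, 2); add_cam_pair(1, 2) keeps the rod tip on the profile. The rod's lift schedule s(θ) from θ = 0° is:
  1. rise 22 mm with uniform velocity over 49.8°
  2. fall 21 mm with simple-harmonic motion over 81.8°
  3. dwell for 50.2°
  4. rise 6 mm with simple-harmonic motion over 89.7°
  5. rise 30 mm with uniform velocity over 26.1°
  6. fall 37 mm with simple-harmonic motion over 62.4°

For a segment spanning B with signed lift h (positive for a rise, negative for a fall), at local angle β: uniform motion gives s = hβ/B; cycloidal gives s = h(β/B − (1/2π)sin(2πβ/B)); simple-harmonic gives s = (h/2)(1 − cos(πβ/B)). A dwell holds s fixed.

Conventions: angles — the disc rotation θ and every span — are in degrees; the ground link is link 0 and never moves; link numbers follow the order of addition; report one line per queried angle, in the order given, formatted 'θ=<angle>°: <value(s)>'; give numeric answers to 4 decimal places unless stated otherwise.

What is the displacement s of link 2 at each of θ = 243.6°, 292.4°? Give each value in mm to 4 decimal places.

seg 1 [0°–49.8°] uniform, h=22: full span → s += 22 → s = 22.0000
seg 2 [49.8°–131.6°] simple-harmonic, h=-21: full span → s += -21 → s = 1.0000
seg 3 [131.6°–181.8°] dwell: s stays 1.0000
seg 4 [181.8°–271.5°] simple-harmonic, h=6: θ=243.6° here. β=61.8, B=89.7. 6/2·(1 − cos(π·0.6890)) = 4.6782 → s = 5.6782
seg 4 [181.8°–271.5°] simple-harmonic, h=6: full span → s += 6 → s = 7.0000
seg 5 [271.5°–297.6°] uniform, h=30: θ=292.4° here. β=20.9, B=26.1. 30·20.9/26.1 = 24.0230 → s = 31.0230

θ=243.6°: 5.6782
θ=292.4°: 31.0230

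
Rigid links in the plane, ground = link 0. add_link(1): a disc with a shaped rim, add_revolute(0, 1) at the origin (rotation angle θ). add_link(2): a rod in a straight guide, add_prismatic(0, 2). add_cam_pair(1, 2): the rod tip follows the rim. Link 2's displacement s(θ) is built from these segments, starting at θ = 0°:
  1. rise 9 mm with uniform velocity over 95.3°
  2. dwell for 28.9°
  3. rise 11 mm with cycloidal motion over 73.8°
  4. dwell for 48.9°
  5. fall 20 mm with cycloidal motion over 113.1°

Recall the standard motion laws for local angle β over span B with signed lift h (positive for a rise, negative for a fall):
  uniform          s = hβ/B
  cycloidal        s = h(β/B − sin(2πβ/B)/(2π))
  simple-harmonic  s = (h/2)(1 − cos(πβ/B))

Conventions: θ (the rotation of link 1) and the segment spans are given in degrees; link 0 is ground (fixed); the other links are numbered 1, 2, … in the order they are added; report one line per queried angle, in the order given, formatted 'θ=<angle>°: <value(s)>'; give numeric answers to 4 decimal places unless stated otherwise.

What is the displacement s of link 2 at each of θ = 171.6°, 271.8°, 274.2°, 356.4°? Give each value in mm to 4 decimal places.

segment 1 (0° to 95.3°, uniform, h = 9) is passed completely: s = 0.0000 + (9) = 9.0000
segment 2 (95.3° to 124.2°, dwell): s unchanged at 9.0000
θ = 171.6° falls in segment 3 (124.2° to 198°, cycloidal, h = 11): β = 171.6 − 124.2 = 47.4°, B = 73.8°; Δs = 11·(0.6423 − sin(2π·0.6423)/(2π)) = 8.4298; s = 9.0000 + 8.4298 = 17.4298
segment 3 (124.2° to 198°, cycloidal, h = 11) is passed completely: s = 9.0000 + (11) = 20.0000
segment 4 (198° to 246.9°, dwell): s unchanged at 20.0000
θ = 271.8° falls in segment 5 (246.9° to 360°, cycloidal, h = -20): β = 271.8 − 246.9 = 24.9°, B = 113.1°; Δs = -20·(0.2202 − sin(2π·0.2202)/(2π)) = -1.2759; s = 20.0000 − 1.2759 = 18.7241
θ = 274.2° falls in segment 5 (246.9° to 360°, cycloidal, h = -20): β = 274.2 − 246.9 = 27.3°, B = 113.1°; Δs = -20·(0.2414 − sin(2π·0.2414)/(2π)) = -1.6492; s = 20.0000 − 1.6492 = 18.3508
θ = 356.4° falls in segment 5 (246.9° to 360°, cycloidal, h = -20): β = 356.4 − 246.9 = 109.5°, B = 113.1°; Δs = -20·(0.9682 − sin(2π·0.9682)/(2π)) = -19.9958; s = 20.0000 − 19.9958 = 0.0042

θ=171.6°: 17.4298
θ=271.8°: 18.7241
θ=274.2°: 18.3508
θ=356.4°: 0.0042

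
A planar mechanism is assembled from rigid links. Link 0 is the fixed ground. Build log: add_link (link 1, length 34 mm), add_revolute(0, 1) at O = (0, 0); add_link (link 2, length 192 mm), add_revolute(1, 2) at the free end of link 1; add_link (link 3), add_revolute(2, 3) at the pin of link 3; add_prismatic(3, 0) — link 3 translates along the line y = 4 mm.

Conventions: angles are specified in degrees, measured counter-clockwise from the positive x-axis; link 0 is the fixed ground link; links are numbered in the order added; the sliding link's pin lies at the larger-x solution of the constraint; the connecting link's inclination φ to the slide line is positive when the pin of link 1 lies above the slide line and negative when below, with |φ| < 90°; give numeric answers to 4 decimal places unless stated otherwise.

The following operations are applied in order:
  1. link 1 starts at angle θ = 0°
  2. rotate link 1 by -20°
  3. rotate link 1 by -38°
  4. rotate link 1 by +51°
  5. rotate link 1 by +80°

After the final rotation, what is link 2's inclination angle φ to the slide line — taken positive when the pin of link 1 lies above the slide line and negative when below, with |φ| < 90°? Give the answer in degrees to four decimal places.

geometry: r = 34 mm, L = 192 mm, e = 4 mm; θ starts at 0°
rotate link 1 by -20°: θ ← 0° -20° = -20°
rotate link 1 by -38°: θ ← -20° -38° = -58°
rotate link 1 by +51°: θ ← -58° +51° = -7°
rotate link 1 by +80°: θ ← -7° +80° = 73°
h = r sin θ − e = 32.514362 − 4 = 28.514362
sin φ = h / L = 28.514362 / 192 = 0.14851230
φ = arcsin(0.14851230) = 8.540722°

8.5407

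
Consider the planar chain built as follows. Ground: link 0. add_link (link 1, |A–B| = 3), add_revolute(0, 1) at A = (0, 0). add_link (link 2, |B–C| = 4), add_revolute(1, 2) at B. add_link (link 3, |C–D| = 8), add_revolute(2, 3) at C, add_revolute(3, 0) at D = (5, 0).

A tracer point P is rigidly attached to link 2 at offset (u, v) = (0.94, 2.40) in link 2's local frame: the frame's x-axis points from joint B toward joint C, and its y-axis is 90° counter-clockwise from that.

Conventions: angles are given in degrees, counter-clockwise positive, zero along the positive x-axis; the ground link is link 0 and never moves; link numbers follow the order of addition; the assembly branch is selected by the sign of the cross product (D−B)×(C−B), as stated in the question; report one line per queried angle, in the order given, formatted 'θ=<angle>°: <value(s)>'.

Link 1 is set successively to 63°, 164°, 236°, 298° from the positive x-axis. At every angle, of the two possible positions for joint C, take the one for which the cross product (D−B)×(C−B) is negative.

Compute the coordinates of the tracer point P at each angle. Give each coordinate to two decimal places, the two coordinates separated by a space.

A=(0,0), D=(5.00,0)
θ=63°: B = A + 3.00·(cos63°, sin63°) = (1.3620, 2.6730)
θ=63°: |BD| = 4.5145
θ=63°: circle(B,4.00) ∩ circle(D,8.00): a=-3.0590, h=2.5773
θ=63°:   candidates: C₊=(0.4228,6.5612) cross=11.635; C₋=(-2.6292,2.4074) cross=-11.635
θ=63°:   branch - wants cross < 0 → take C=(-2.6292,2.4074) (cross=-11.635)
θ=63°: ex = (C−B)/|BC| = (-0.9978,-0.0664); ey = (0.0664,-0.9978)
θ=63°: P = B + 0.94·ex + 2.40·ey = (0.5834,0.2159)
θ=164°: B = A + 3.00·(cos164°, sin164°) = (-2.8838, 0.8269)
θ=164°: |BD| = 7.9270
θ=164°: circle(B,4.00) ∩ circle(D,8.00): a=0.9359, h=3.8890
θ=164°:   candidates: C₊=(-1.5473,4.5970) cross=30.828; C₋=(-2.3587,-3.1385) cross=-30.828
θ=164°:   branch - wants cross < 0 → take C=(-2.3587,-3.1385) (cross=-30.828)
θ=164°: ex = (C−B)/|BC| = (0.1313,-0.9913); ey = (0.9913,0.1313)
θ=164°: P = B + 0.94·ex + 2.40·ey = (-0.3812,0.2101)
θ=236°: B = A + 3.00·(cos236°, sin236°) = (-1.6776, -2.4871)
θ=236°: |BD| = 7.1257
θ=236°: circle(B,4.00) ∩ circle(D,8.00): a=0.1948, h=3.9953
θ=236°:   candidates: C₊=(-2.8895,1.3249) cross=28.469; C₋=(-0.1006,-6.1631) cross=-28.469
θ=236°:   branch - wants cross < 0 → take C=(-0.1006,-6.1631) (cross=-28.469)
θ=236°: ex = (C−B)/|BC| = (0.3943,-0.9190); ey = (0.9190,0.3943)
θ=236°: P = B + 0.94·ex + 2.40·ey = (0.8986,-2.4048)
θ=298°: B = A + 3.00·(cos298°, sin298°) = (1.4084, -2.6488)
θ=298°: |BD| = 4.4627
θ=298°: circle(B,4.00) ∩ circle(D,8.00): a=-3.1465, h=2.4697
θ=298°:   candidates: C₊=(-2.5898,-2.5289) cross=11.022; C₋=(0.3420,-6.5041) cross=-11.022
θ=298°:   branch - wants cross < 0 → take C=(0.3420,-6.5041) (cross=-11.022)
θ=298°: ex = (C−B)/|BC| = (-0.2666,-0.9638); ey = (0.9638,-0.2666)
θ=298°: P = B + 0.94·ex + 2.40·ey = (3.4709,-4.1947)

θ=63°: 0.58 0.22
θ=164°: -0.38 0.21
θ=236°: 0.90 -2.40
θ=298°: 3.47 -4.19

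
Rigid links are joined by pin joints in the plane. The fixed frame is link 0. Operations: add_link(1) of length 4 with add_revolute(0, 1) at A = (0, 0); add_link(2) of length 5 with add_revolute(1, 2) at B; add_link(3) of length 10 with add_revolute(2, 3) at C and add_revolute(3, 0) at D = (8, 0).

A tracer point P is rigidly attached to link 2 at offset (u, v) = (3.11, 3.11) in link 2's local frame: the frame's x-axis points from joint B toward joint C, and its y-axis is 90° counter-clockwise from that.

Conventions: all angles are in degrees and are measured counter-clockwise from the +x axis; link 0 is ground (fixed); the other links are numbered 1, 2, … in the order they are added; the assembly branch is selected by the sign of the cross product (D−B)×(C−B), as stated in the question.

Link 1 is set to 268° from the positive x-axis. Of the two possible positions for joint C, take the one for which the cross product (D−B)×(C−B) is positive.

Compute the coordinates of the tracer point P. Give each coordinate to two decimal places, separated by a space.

A=(0,0), D=(8.00,0)
B = A + 4.00·(cos268°, sin268°) = (-0.1396, -3.9976)
|BD| = 9.0683
circle(B,5.00) ∩ circle(D,10.00): a=0.3988, h=4.9841
  candidates: C₊=(-1.9787,0.6519) cross=45.197; C₋=(2.4155,-8.2954) cross=-45.197
  branch + wants cross > 0 → take C=(-1.9787,0.6519) (cross=45.197)
ex = (C−B)/|BC| = (-0.3678,0.9299); ey = (-0.9299,-0.3678)
P = B + 3.11·ex + 3.11·ey = (-4.1755,-2.2495)

-4.18 -2.25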